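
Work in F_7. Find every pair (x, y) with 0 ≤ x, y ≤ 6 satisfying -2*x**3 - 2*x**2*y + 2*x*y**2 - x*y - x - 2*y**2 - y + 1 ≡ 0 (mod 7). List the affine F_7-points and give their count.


Affine F_7-points: {(0, 4), (0, 6), (1, 3), (3, 0), (3, 2), (5, 3), (5, 4)}; count = 7.

For each of the 49 pairs (x, y) ∈ F_7², evaluate f(x, y) mod 7. Record the zeros.
  x = 0: [0↦1, 1↦5, 2↦5, 3↦1, 4↦0, 5↦2, 6↦0]  zeros at y ∈ {4, 6}
  x = 1: [0↦5, 1↦1, 2↦4, 3↦0, 4↦3, 5↦6, 6↦2]  zeros at y ∈ {3}
  x = 2: [0↦4, 1↦2, 2↦4, 3↦3, 4↦6, 5↦6, 6↦3]  zeros at y ∈ ∅
  x = 3: [0↦0, 1↦3, 2↦0, 3↦5, 4↦4, 5↦4, 6↦5]  zeros at y ∈ {0, 2}
  x = 4: [0↦2, 1↦6, 2↦1, 3↦1, 4↦6, 5↦2, 6↦3]  zeros at y ∈ ∅
  x = 5: [0↦5, 1↦6, 2↦2, 3↦0, 4↦0, 5↦2, 6↦6]  zeros at y ∈ {3, 4}
  x = 6: [0↦4, 1↦5, 2↦5, 3↦4, 4↦2, 5↦6, 6↦2]  zeros at y ∈ ∅
Collecting zeros: affine points = {(0, 4), (0, 6), (1, 3), (3, 0), (3, 2), (5, 3), (5, 4)}.
Total count |C(F_7)_aff| = 7.


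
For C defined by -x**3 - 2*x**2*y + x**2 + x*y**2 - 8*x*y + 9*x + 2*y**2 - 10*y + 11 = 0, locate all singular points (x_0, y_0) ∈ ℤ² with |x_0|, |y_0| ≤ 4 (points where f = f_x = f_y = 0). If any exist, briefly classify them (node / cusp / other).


Singular points: {(-1, 2)}; classification: cusp.

Compute partial derivatives:
  f_x = -3*x**2 - 4*x*y + 2*x + y**2 - 8*y + 9.
  f_y = -2*x**2 + 2*x*y - 8*x + 4*y - 10.
Scan x_0 ∈ {−4, ..., 4}. For each x_0, f_y(x_0, y) is a polynomial in y; find its integer roots y ∈ {−4, ..., 4}, then test f_x and f at those candidates.
  x = -4: f_y(-4, y) = -4*y - 10; no integer root y with |y| ≤ 4.
  x = -3: f_y(-3, y) = -2*y - 4; vanishes at y ∈ {-2}. (-3, -2): f_x = -28 ≠ 0.
  x = -2: f_y(-2, y) = -2; no integer root y with |y| ≤ 4.
  x = -1: f_y(-1, y) = 2*y - 4; vanishes at y ∈ {2}. (-1, 2): f_x = 0, f = 0 — SINGULAR.
  x = 0: f_y(0, y) = 4*y - 10; no integer root y with |y| ≤ 4.
  x = 1: f_y(1, y) = 6*y - 20; no integer root y with |y| ≤ 4.
  x = 2: f_y(2, y) = 8*y - 34; no integer root y with |y| ≤ 4.
  x = 3: f_y(3, y) = 10*y - 52; no integer root y with |y| ≤ 4.
  x = 4: f_y(4, y) = 12*y - 74; no integer root y with |y| ≤ 4.
Only singular point on the grid: (-1, 2).
Classify: substitute x = -1 + u, y = 2 + v and expand: f = -u**3 - 2*u**2*v + u*v**2 + v**2.
No constant or linear terms (consistent with a singular point). Quadratic part: v**2. Cubic part: -u**3 - 2*u**2*v + u*v**2.
The quadratic part v**2 is a perfect square, so there is a single (double) tangent line v = 0, i.e. y = 2. Restricting the cubic part to that line (v = 0) leaves -u**3 ≠ 0, so f is not divisible by v and the branch is v² ≈ u**3 to lowest order — this is a cusp.
Classification: cusp.


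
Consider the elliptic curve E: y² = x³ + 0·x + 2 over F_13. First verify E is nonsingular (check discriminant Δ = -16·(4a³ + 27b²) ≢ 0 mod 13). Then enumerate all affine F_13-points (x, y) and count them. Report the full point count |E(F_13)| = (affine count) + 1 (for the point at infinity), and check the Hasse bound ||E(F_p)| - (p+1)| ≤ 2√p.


Affine points = {(1, 4), (1, 9), (2, 6), (2, 7), (3, 4), (3, 9), (4, 1), (4, 12), (5, 6), (5, 7), (6, 6), (6, 7), (9, 4), (9, 9), (10, 1), (10, 12), (12, 1), (12, 12)}; affine count = 18; |E(F_13)| = 19.

Discriminant check: Δ ∝ 4a³ + 27b² = 4·0³ + 27·2² = 4·0 + 27·4 ≡ 4 (mod 13). Nonzero ⇒ E is nonsingular.
For each x ∈ F_13, compute rhs = x³ + 0·x + 2 mod 13, then count y ∈ F_13 with y² ≡ rhs.
  x = 0: rhs = 2, matching y values: none (0 points).
  x = 1: rhs = 3, matching y values: 4, 9 (2 points).
  x = 2: rhs = 10, matching y values: 6, 7 (2 points).
  x = 3: rhs = 3, matching y values: 4, 9 (2 points).
  x = 4: rhs = 1, matching y values: 1, 12 (2 points).
  x = 5: rhs = 10, matching y values: 6, 7 (2 points).
  x = 6: rhs = 10, matching y values: 6, 7 (2 points).
  x = 7: rhs = 7, matching y values: none (0 points).
  x = 8: rhs = 7, matching y values: none (0 points).
  x = 9: rhs = 3, matching y values: 4, 9 (2 points).
  x = 10: rhs = 1, matching y values: 1, 12 (2 points).
  x = 11: rhs = 7, matching y values: none (0 points).
  x = 12: rhs = 1, matching y values: 1, 12 (2 points).
Total affine count: 18.
Full point count |E(F_13)| = 18 + 1 = 19.
Hasse bound: |19 − (13+1)| = |5| = 5 ≤ 2√13 ≈ 7.2111 ✓.


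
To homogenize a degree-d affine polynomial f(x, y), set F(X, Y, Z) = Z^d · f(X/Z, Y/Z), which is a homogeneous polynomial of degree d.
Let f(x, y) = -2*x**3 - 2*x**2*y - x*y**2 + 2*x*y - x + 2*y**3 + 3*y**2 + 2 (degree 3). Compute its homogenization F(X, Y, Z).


F(X, Y, Z) = -2*X**3 - 2*X**2*Y - X*Y**2 + 2*X*Y*Z - X*Z**2 + 2*Y**3 + 3*Y**2*Z + 2*Z**3

deg(f) = 3.
Substitute x = X/Z, y = Y/Z into f, then multiply by Z^3.
  monomial -2·x^3·y^0 ↦ -2·X^3·Y^0·Z^0.
  monomial -2·x^2·y^1 ↦ -2·X^2·Y^1·Z^0.
  monomial -1·x^1·y^2 ↦ -1·X^1·Y^2·Z^0.
  monomial 2·x^1·y^1 ↦ 2·X^1·Y^1·Z^1.
  monomial -1·x^1·y^0 ↦ -1·X^1·Y^0·Z^2.
  monomial 2·x^0·y^3 ↦ 2·X^0·Y^3·Z^0.
  monomial 3·x^0·y^2 ↦ 3·X^0·Y^2·Z^1.
  monomial 2·x^0·y^0 ↦ 2·X^0·Y^0·Z^3.
Collecting: F(X, Y, Z) = -2*X**3 - 2*X**2*Y - X*Y**2 + 2*X*Y*Z - X*Z**2 + 2*Y**3 + 3*Y**2*Z + 2*Z**3.


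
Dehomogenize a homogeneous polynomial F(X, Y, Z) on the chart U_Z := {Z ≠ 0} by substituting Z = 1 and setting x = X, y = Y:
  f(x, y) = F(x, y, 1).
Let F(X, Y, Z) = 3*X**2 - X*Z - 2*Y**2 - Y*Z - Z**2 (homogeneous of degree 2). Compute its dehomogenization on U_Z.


f(x, y) = 3*x**2 - x - 2*y**2 - y - 1

On U_Z we set Z = 1. Each monomial c·X^i·Y^j·Z^k in F becomes c·x^i·y^j·1^k = c·x^i·y^j.
Substituting Z = 1: F(X, Y, 1) = 3*x**2 - x - 2*y**2 - y - 1.
Note: deg(f) ≤ deg(F) = 2; strict inequality happens when F is divisible by Z (lost terms).


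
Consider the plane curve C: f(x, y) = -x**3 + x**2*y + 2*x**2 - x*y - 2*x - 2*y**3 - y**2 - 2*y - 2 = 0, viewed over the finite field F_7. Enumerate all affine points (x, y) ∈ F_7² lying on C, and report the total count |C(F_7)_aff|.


Affine F_7-points: {(0, 1), (0, 4), (0, 5), (1, 6), (4, 0), (4, 1), (4, 2), (6, 1)}; count = 8.

For each of the 49 pairs (x, y) ∈ F_7², evaluate f(x, y) mod 7. Record the zeros.
  x = 0: [0↦5, 1↦0, 2↦2, 3↦6, 4↦0, 5↦0, 6↦1]  zeros at y ∈ {1, 4, 5}
  x = 1: [0↦4, 1↦6, 2↦1, 3↦5, 4↦6, 5↦6, 6↦0]  zeros at y ∈ {6}
  x = 2: [0↦1, 1↦5, 2↦2, 3↦1, 4↦4, 5↦6, 6↦2]  zeros at y ∈ ∅
  x = 3: [0↦4, 1↦5, 2↦6, 3↦2, 4↦2, 5↦1, 6↦1]  zeros at y ∈ ∅
  x = 4: [0↦0, 1↦0, 2↦0, 3↦2, 4↦1, 5↦6, 6↦5]  zeros at y ∈ {0, 1, 2}
  x = 5: [0↦4, 1↦5, 2↦6, 3↦2, 4↦2, 5↦1, 6↦1]  zeros at y ∈ ∅
  x = 6: [0↦3, 1↦0, 2↦4, 3↦3, 4↦6, 5↦1, 6↦4]  zeros at y ∈ {1}
Collecting zeros: affine points = {(0, 1), (0, 4), (0, 5), (1, 6), (4, 0), (4, 1), (4, 2), (6, 1)}.
Total count |C(F_7)_aff| = 8.


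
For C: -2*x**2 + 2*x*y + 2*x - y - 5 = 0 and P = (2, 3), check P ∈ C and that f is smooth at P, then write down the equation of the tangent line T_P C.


Tangent line at P: 3*y - 9 = 0.

Step 1: f(2, 3) = 0, so P lies on C.
Step 2: partial derivatives
  f_x(x, y) = -4*x + 2*y + 2, f_y(x, y) = 2*x - 1.
  f_x(P) = 0, f_y(P) = 3 (gradient nonzero, so P is smooth).
Step 3: tangent line at P: 0·(x − 2) + 3·(y − 3) = 0.
Expanding: 3*y - 9 = 0.


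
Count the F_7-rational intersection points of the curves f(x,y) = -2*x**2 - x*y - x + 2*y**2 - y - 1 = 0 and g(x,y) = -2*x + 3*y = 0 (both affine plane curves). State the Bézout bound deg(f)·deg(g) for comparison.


Common zeros: ∅; count = 0; Bézout bound = 2.

deg(f) = 2, deg(g) = 1, so Bézout bound = 2.
Scan x ∈ F_7. For each x, list the y ∈ F_7 with f(x, y) ≡ 0 and those with g(x, y) ≡ 0 (mod 7); the common zeros in that column are the intersection.
  x = 0: f ≡ 0 at y ∈ {1, 3}; g ≡ 0 at y ∈ {0}; common: ∅.
  x = 1: f ≡ 0 at y ∈ {2, 6}; g ≡ 0 at y ∈ {3}; common: ∅.
  x = 2: f ≡ 0 at y ∈ ∅; g ≡ 0 at y ∈ {6}; common: ∅.
  x = 3: f ≡ 0 at y ∈ ∅; g ≡ 0 at y ∈ {2}; common: ∅.
  x = 4: f ≡ 0 at y ∈ ∅; g ≡ 0 at y ∈ {5}; common: ∅.
  x = 5: f ≡ 0 at y ∈ {0, 3}; g ≡ 0 at y ∈ {1}; common: ∅.
  x = 6: f ≡ 0 at y ∈ {1, 6}; g ≡ 0 at y ∈ {4}; common: ∅.
Collecting: common zeros = ∅, so the count is 0.
Comparison with the Bézout bound: 0 ≤ 2 = deg(f)·deg(g), as expected for curves with no common component (the affine F_7-count falls short of the bound because intersections may lie at infinity, over extension fields, or carry multiplicity).


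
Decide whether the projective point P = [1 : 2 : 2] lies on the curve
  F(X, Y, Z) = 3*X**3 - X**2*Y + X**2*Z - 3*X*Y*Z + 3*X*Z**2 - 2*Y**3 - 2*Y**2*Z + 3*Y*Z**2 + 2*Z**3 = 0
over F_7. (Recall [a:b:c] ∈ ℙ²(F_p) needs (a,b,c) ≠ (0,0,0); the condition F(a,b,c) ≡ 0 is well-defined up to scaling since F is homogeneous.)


F(1,2,2) ≡ 4 (mod 7); P is NOT on the curve.

Evaluate F(1, 2, 2) term-by-term (mod 7).
  3*X**3 ↦ 3·1·1·1 = 3
  -X**2*Y ↦ -1·1·2·1 = -2
  X**2*Z ↦ 1·1·1·2 = 2
  -3*X*Y*Z ↦ -3·1·2·2 = -12
  3*X*Z**2 ↦ 3·1·1·4 = 12
  -2*Y**3 ↦ -2·1·8·1 = -16
  -2*Y**2*Z ↦ -2·1·4·2 = -16
  3*Y*Z**2 ↦ 3·1·2·4 = 24
  2*Z**3 ↦ 2·1·1·8 = 16
Sum: F(1, 2, 2) = (3) + (-2) + (2) + (-12) + (12) + (-16) + (-16) + (24) + (16) = 11.
Reducing mod 7: 11 ≡ 4 (mod 7).
Since F(a, b, c) ≡ 4 ≠ 0 (mod 7), P does NOT lie on the curve.


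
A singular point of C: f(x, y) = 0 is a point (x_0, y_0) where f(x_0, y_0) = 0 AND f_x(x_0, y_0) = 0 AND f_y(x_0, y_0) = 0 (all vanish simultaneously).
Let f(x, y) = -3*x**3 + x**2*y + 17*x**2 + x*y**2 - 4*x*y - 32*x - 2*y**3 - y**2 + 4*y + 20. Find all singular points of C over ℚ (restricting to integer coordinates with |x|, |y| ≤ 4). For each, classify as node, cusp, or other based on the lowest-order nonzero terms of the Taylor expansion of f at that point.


Singular points: {(2, 0)}; classification: node.

Compute partial derivatives:
  f_x = -9*x**2 + 2*x*y + 34*x + y**2 - 4*y - 32.
  f_y = x**2 + 2*x*y - 4*x - 6*y**2 - 2*y + 4.
Scan x_0 ∈ {−4, ..., 4}. For each x_0, f_y(x_0, y) is a polynomial in y; find its integer roots y ∈ {−4, ..., 4}, then test f_x and f at those candidates.
  x = -4: f_y(-4, y) = -6*y**2 - 10*y + 36; no integer root y with |y| ≤ 4.
  x = -3: f_y(-3, y) = -6*y**2 - 8*y + 25; no integer root y with |y| ≤ 4.
  x = -2: f_y(-2, y) = -6*y**2 - 6*y + 16; no integer root y with |y| ≤ 4.
  x = -1: f_y(-1, y) = -6*y**2 - 4*y + 9; no integer root y with |y| ≤ 4.
  x = 0: f_y(0, y) = -6*y**2 - 2*y + 4; vanishes at y ∈ {-1}. (0, -1): f_x = -27 ≠ 0.
  x = 1: f_y(1, y) = 1 - 6*y**2; no integer root y with |y| ≤ 4.
  x = 2: f_y(2, y) = -6*y**2 + 2*y; vanishes at y ∈ {0}. (2, 0): f_x = 0, f = 0 — SINGULAR.
  x = 3: f_y(3, y) = -6*y**2 + 4*y + 1; no integer root y with |y| ≤ 4.
  x = 4: f_y(4, y) = -6*y**2 + 6*y + 4; no integer root y with |y| ≤ 4.
Only singular point on the grid: (2, 0).
Classify: substitute x = 2 + u, y = 0 + v and expand: f = -3*u**3 + u**2*v - u**2 + u*v**2 - 2*v**3 + v**2.
No constant or linear terms (consistent with a singular point). Quadratic part: -u**2 + v**2. Cubic part: -3*u**3 + u**2*v + u*v**2 - 2*v**3.
The quadratic part v**2 - u**2 = (v − u)(v + u) splits into two distinct linear factors, so there are two distinct tangent lines y − 0 = ±(x − 2) — this is a node (ordinary double point).
Classification: node.


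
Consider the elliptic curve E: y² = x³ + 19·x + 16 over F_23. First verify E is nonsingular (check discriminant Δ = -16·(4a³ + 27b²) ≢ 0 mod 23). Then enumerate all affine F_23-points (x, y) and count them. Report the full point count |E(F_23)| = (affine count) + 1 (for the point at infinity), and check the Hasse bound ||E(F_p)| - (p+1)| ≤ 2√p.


Affine points = {(0, 4), (0, 19), (1, 6), (1, 17), (2, 4), (2, 19), (3, 10), (3, 13), (4, 8), (4, 15), (5, 11), (5, 12), (6, 1), (6, 22), (7, 3), (7, 20), (8, 6), (8, 17), (14, 6), (14, 17), (16, 0), (17, 10), (17, 13), (18, 7), (18, 16), (20, 1), (20, 22), (21, 4), (21, 19)}; affine count = 29; |E(F_23)| = 30.

Discriminant check: Δ ∝ 4a³ + 27b² = 4·19³ + 27·16² = 4·6859 + 27·256 ≡ 9 (mod 23). Nonzero ⇒ E is nonsingular.
For each x ∈ F_23, compute rhs = x³ + 19·x + 16 mod 23, then count y ∈ F_23 with y² ≡ rhs.
  x = 0: rhs = 16, matching y values: 4, 19 (2 points).
  x = 1: rhs = 13, matching y values: 6, 17 (2 points).
  x = 2: rhs = 16, matching y values: 4, 19 (2 points).
  x = 3: rhs = 8, matching y values: 10, 13 (2 points).
  x = 4: rhs = 18, matching y values: 8, 15 (2 points).
  x = 5: rhs = 6, matching y values: 11, 12 (2 points).
  x = 6: rhs = 1, matching y values: 1, 22 (2 points).
  x = 7: rhs = 9, matching y values: 3, 20 (2 points).
  x = 8: rhs = 13, matching y values: 6, 17 (2 points).
  x = 9: rhs = 19, matching y values: none (0 points).
  x = 10: rhs = 10, matching y values: none (0 points).
  x = 11: rhs = 15, matching y values: none (0 points).
  x = 12: rhs = 17, matching y values: none (0 points).
  x = 13: rhs = 22, matching y values: none (0 points).
  x = 14: rhs = 13, matching y values: 6, 17 (2 points).
  x = 15: rhs = 19, matching y values: none (0 points).
  x = 16: rhs = 0, matching y values: 0 (1 points).
  x = 17: rhs = 8, matching y values: 10, 13 (2 points).
  x = 18: rhs = 3, matching y values: 7, 16 (2 points).
  x = 19: rhs = 14, matching y values: none (0 points).
  x = 20: rhs = 1, matching y values: 1, 22 (2 points).
  x = 21: rhs = 16, matching y values: 4, 19 (2 points).
  x = 22: rhs = 19, matching y values: none (0 points).
Total affine count: 29.
Full point count |E(F_23)| = 29 + 1 = 30.
Hasse bound: |30 − (23+1)| = |6| = 6 ≤ 2√23 ≈ 9.5917 ✓.


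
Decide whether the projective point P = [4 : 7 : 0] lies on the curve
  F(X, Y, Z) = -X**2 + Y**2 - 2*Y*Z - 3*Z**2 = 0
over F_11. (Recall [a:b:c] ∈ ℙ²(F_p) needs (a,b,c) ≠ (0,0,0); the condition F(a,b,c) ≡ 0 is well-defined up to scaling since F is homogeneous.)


F(4,7,0) ≡ 0 (mod 11); P is on the curve.

Evaluate F(4, 7, 0) term-by-term (mod 11).
  -X**2 ↦ -1·16·1·1 = -16
  Y**2 ↦ 1·1·49·1 = 49
  -2*Y*Z ↦ -2·1·7·0 = 0
  -3*Z**2 ↦ -3·1·1·0 = 0
Sum: F(4, 7, 0) = (-16) + (49) + (0) + (0) = 33.
Reducing mod 11: 33 ≡ 0 (mod 11).
Since F(a, b, c) ≡ 0 (mod 11), P lies on the curve.


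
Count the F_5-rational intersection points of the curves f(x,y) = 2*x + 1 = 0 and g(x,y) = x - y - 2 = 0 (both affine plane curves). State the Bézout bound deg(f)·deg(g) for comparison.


Common zeros: {(2, 0)}; count = 1; Bézout bound = 1.

deg(f) = 1, deg(g) = 1, so Bézout bound = 1.
Scan x ∈ F_5. For each x, list the y ∈ F_5 with f(x, y) ≡ 0 and those with g(x, y) ≡ 0 (mod 5); the common zeros in that column are the intersection.
  x = 0: f ≡ 0 at y ∈ ∅; g ≡ 0 at y ∈ {3}; common: ∅.
  x = 1: f ≡ 0 at y ∈ ∅; g ≡ 0 at y ∈ {4}; common: ∅.
  x = 2: f ≡ 0 at y ∈ {0, 1, 2, 3, 4}; g ≡ 0 at y ∈ {0}; common: {0}.
  x = 3: f ≡ 0 at y ∈ ∅; g ≡ 0 at y ∈ {1}; common: ∅.
  x = 4: f ≡ 0 at y ∈ ∅; g ≡ 0 at y ∈ {2}; common: ∅.
Collecting: common zeros = {(2, 0)}, so the count is 1.
Comparison with the Bézout bound: 1 ≤ 1 = deg(f)·deg(g), as expected for curves with no common component (the bound is attained).


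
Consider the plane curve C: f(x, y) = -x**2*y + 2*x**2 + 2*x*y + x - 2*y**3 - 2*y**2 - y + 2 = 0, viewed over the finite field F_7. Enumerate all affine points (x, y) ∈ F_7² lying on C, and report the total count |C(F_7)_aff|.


Affine F_7-points: {(2, 1), (2, 2), (2, 3), (5, 3), (6, 6)}; count = 5.

For each of the 49 pairs (x, y) ∈ F_7², evaluate f(x, y) mod 7. Record the zeros.
  x = 0: [0↦2, 1↦4, 2↦4, 3↦4, 4↦6, 5↦5, 6↦3]  zeros at y ∈ ∅
  x = 1: [0↦5, 1↦1, 2↦2, 3↦3, 4↦6, 5↦6, 6↦5]  zeros at y ∈ ∅
  x = 2: [0↦5, 1↦0, 2↦0, 3↦0, 4↦2, 5↦1, 6↦6]  zeros at y ∈ {1, 2, 3}
  x = 3: [0↦2, 1↦1, 2↦5, 3↦2, 4↦1, 5↦4, 6↦6]  zeros at y ∈ ∅
  x = 4: [0↦3, 1↦4, 2↦3, 3↦2, 4↦3, 5↦1, 6↦5]  zeros at y ∈ ∅
  x = 5: [0↦1, 1↦2, 2↦1, 3↦0, 4↦1, 5↦6, 6↦3]  zeros at y ∈ {3}
  x = 6: [0↦3, 1↦2, 2↦6, 3↦3, 4↦2, 5↦5, 6↦0]  zeros at y ∈ {6}
Collecting zeros: affine points = {(2, 1), (2, 2), (2, 3), (5, 3), (6, 6)}.
Total count |C(F_7)_aff| = 5.


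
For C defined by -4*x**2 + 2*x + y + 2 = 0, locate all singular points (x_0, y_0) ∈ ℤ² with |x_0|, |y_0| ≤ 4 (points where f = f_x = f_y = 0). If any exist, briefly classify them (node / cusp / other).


No singular points in the scanned grid; C is smooth there.

Compute partial derivatives:
  f_x = 2 - 8*x.
  f_y = 1.
f_y = 1 is a nonzero constant, so f_y never vanishes: no point (x, y) can satisfy f = f_x = f_y = 0. In particular no (x, y) ∈ {−4, ..., 4}² is singular; the curve is smooth.


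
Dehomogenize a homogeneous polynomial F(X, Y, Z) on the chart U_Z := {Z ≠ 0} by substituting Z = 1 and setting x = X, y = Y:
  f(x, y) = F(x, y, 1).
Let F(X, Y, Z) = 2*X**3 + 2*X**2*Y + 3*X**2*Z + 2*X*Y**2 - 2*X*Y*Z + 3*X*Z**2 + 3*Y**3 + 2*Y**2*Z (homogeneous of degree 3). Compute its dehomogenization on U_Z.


f(x, y) = 2*x**3 + 2*x**2*y + 3*x**2 + 2*x*y**2 - 2*x*y + 3*x + 3*y**3 + 2*y**2

On U_Z we set Z = 1. Each monomial c·X^i·Y^j·Z^k in F becomes c·x^i·y^j·1^k = c·x^i·y^j.
Substituting Z = 1: F(X, Y, 1) = 2*x**3 + 2*x**2*y + 3*x**2 + 2*x*y**2 - 2*x*y + 3*x + 3*y**3 + 2*y**2.
Note: deg(f) ≤ deg(F) = 3; strict inequality happens when F is divisible by Z (lost terms).


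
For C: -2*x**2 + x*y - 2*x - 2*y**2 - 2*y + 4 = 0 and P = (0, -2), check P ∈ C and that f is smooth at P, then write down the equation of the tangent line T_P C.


Tangent line at P: -4*x + 6*y + 12 = 0.

Step 1: f(0, -2) = 0, so P lies on C.
Step 2: partial derivatives
  f_x(x, y) = -4*x + y - 2, f_y(x, y) = x - 4*y - 2.
  f_x(P) = -4, f_y(P) = 6 (gradient nonzero, so P is smooth).
Step 3: tangent line at P: -4·(x − 0) + 6·(y − -2) = 0.
Expanding: -4*x + 6*y + 12 = 0.


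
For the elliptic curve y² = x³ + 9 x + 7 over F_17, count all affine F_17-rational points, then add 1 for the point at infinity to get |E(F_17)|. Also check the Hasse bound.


Affine points = {(1, 0), (2, 4), (2, 13), (8, 8), (8, 9), (9, 1), (9, 16), (10, 3), (10, 14), (11, 3), (11, 14), (13, 3), (13, 14), (14, 2), (14, 15), (15, 7), (15, 10)}; affine count = 17; |E(F_17)| = 18.

Discriminant check: Δ ∝ 4a³ + 27b² = 4·9³ + 27·7² = 4·729 + 27·49 ≡ 6 (mod 17). Nonzero ⇒ E is nonsingular.
For each x ∈ F_17, compute rhs = x³ + 9·x + 7 mod 17, then count y ∈ F_17 with y² ≡ rhs.
  x = 0: rhs = 7, matching y values: none (0 points).
  x = 1: rhs = 0, matching y values: 0 (1 points).
  x = 2: rhs = 16, matching y values: 4, 13 (2 points).
  x = 3: rhs = 10, matching y values: none (0 points).
  x = 4: rhs = 5, matching y values: none (0 points).
  x = 5: rhs = 7, matching y values: none (0 points).
  x = 6: rhs = 5, matching y values: none (0 points).
  x = 7: rhs = 5, matching y values: none (0 points).
  x = 8: rhs = 13, matching y values: 8, 9 (2 points).
  x = 9: rhs = 1, matching y values: 1, 16 (2 points).
  x = 10: rhs = 9, matching y values: 3, 14 (2 points).
  x = 11: rhs = 9, matching y values: 3, 14 (2 points).
  x = 12: rhs = 7, matching y values: none (0 points).
  x = 13: rhs = 9, matching y values: 3, 14 (2 points).
  x = 14: rhs = 4, matching y values: 2, 15 (2 points).
  x = 15: rhs = 15, matching y values: 7, 10 (2 points).
  x = 16: rhs = 14, matching y values: none (0 points).
Total affine count: 17.
Full point count |E(F_17)| = 17 + 1 = 18.
Hasse bound: |18 − (17+1)| = |0| = 0 ≤ 2√17 ≈ 8.2462 ✓.


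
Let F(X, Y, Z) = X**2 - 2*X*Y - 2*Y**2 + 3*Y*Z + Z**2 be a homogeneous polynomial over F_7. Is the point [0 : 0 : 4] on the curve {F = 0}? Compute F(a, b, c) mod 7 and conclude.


F(0,0,4) ≡ 2 (mod 7); P is NOT on the curve.

Evaluate F(0, 0, 4) term-by-term (mod 7).
  X**2 ↦ 1·0·1·1 = 0
  -2*X*Y ↦ -2·0·0·1 = 0
  -2*Y**2 ↦ -2·1·0·1 = 0
  3*Y*Z ↦ 3·1·0·4 = 0
  Z**2 ↦ 1·1·1·16 = 16
Sum: F(0, 0, 4) = (0) + (0) + (0) + (0) + (16) = 16.
Reducing mod 7: 16 ≡ 2 (mod 7).
Since F(a, b, c) ≡ 2 ≠ 0 (mod 7), P does NOT lie on the curve.


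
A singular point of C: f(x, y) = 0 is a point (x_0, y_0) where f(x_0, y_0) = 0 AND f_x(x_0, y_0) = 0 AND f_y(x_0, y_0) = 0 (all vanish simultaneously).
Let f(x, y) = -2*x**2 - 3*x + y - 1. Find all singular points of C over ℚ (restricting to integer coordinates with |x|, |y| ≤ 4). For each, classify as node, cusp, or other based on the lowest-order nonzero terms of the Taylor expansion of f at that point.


No singular points in the scanned grid; C is smooth there.

Compute partial derivatives:
  f_x = -4*x - 3.
  f_y = 1.
f_y = 1 is a nonzero constant, so f_y never vanishes: no point (x, y) can satisfy f = f_x = f_y = 0. In particular no (x, y) ∈ {−4, ..., 4}² is singular; the curve is smooth.


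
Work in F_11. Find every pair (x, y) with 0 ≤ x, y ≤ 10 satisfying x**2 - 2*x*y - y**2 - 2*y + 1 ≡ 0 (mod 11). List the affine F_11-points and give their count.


Affine F_11-points: {(2, 2), (2, 3), (3, 5), (3, 9), (4, 3), (4, 9), (6, 1), (6, 7), (7, 1), (7, 5), (8, 7), (8, 8)}; count = 12.

For each of the 121 pairs (x, y) ∈ F_11², evaluate f(x, y) mod 11. Record the zeros.
  x = 0: [0↦1, 1↦9, 2↦4, 3↦8, 4↦10, 5↦10, 6↦8, 7↦4, 8↦9, 9↦1, 10↦2]  zeros at y ∈ ∅
  x = 1: [0↦2, 1↦8, 2↦1, 3↦3, 4↦3, 5↦1, 6↦8, 7↦2, 8↦5, 9↦6, 10↦5]  zeros at y ∈ ∅
  x = 2: [0↦5, 1↦9, 2↦0, 3↦0, 4↦9, 5↦5, 6↦10, 7↦2, 8↦3, 9↦2, 10↦10]  zeros at y ∈ {2, 3}
  x = 3: [0↦10, 1↦1, 2↦1, 3↦10, 4↦6, 5↦0, 6↦3, 7↦4, 8↦3, 9↦0, 10↦6]  zeros at y ∈ {5, 9}
  x = 4: [0↦6, 1↦6, 2↦4, 3↦0, 4↦5, 5↦8, 6↦9, 7↦8, 8↦5, 9↦0, 10↦4]  zeros at y ∈ {3, 9}
  x = 5: [0↦4, 1↦2, 2↦9, 3↦3, 4↦6, 5↦7, 6↦6, 7↦3, 8↦9, 9↦2, 10↦4]  zeros at y ∈ ∅
  x = 6: [0↦4, 1↦0, 2↦5, 3↦8, 4↦9, 5↦8, 6↦5, 7↦0, 8↦4, 9↦6, 10↦6]  zeros at y ∈ {1, 7}
  x = 7: [0↦6, 1↦0, 2↦3, 3↦4, 4↦3, 5↦0, 6↦6, 7↦10, 8↦1, 9↦1, 10↦10]  zeros at y ∈ {1, 5}
  x = 8: [0↦10, 1↦2, 2↦3, 3↦2, 4↦10, 5↦5, 6↦9, 7↦0, 8↦0, 9↦9, 10↦5]  zeros at y ∈ {7, 8}
  x = 9: [0↦5, 1↦6, 2↦5, 3↦2, 4↦8, 5↦1, 6↦3, 7↦3, 8↦1, 9↦8, 10↦2]  zeros at y ∈ ∅
  x = 10: [0↦2, 1↦1, 2↦9, 3↦4, 4↦8, 5↦10, 6↦10, 7↦8, 8↦4, 9↦9, 10↦1]  zeros at y ∈ ∅
Collecting zeros: affine points = {(2, 2), (2, 3), (3, 5), (3, 9), (4, 3), (4, 9), (6, 1), (6, 7), (7, 1), (7, 5), (8, 7), (8, 8)}.
Total count |C(F_11)_aff| = 12.


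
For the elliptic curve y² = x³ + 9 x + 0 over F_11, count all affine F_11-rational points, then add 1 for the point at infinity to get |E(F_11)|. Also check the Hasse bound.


Affine points = {(0, 0), (2, 2), (2, 9), (4, 1), (4, 10), (5, 4), (5, 7), (8, 1), (8, 10), (10, 1), (10, 10)}; affine count = 11; |E(F_11)| = 12.

Discriminant check: Δ ∝ 4a³ + 27b² = 4·9³ + 27·0² = 4·729 + 27·0 ≡ 1 (mod 11). Nonzero ⇒ E is nonsingular.
For each x ∈ F_11, compute rhs = x³ + 9·x + 0 mod 11, then count y ∈ F_11 with y² ≡ rhs.
  x = 0: rhs = 0, matching y values: 0 (1 points).
  x = 1: rhs = 10, matching y values: none (0 points).
  x = 2: rhs = 4, matching y values: 2, 9 (2 points).
  x = 3: rhs = 10, matching y values: none (0 points).
  x = 4: rhs = 1, matching y values: 1, 10 (2 points).
  x = 5: rhs = 5, matching y values: 4, 7 (2 points).
  x = 6: rhs = 6, matching y values: none (0 points).
  x = 7: rhs = 10, matching y values: none (0 points).
  x = 8: rhs = 1, matching y values: 1, 10 (2 points).
  x = 9: rhs = 7, matching y values: none (0 points).
  x = 10: rhs = 1, matching y values: 1, 10 (2 points).
Total affine count: 11.
Full point count |E(F_11)| = 11 + 1 = 12.
Hasse bound: |12 − (11+1)| = |0| = 0 ≤ 2√11 ≈ 6.6332 ✓.


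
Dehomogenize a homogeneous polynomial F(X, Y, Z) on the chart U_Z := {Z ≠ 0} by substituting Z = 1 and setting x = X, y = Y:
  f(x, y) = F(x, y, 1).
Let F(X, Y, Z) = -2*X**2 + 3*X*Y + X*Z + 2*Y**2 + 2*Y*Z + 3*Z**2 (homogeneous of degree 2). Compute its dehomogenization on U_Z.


f(x, y) = -2*x**2 + 3*x*y + x + 2*y**2 + 2*y + 3

On U_Z we set Z = 1. Each monomial c·X^i·Y^j·Z^k in F becomes c·x^i·y^j·1^k = c·x^i·y^j.
Substituting Z = 1: F(X, Y, 1) = -2*x**2 + 3*x*y + x + 2*y**2 + 2*y + 3.
Note: deg(f) ≤ deg(F) = 2; strict inequality happens when F is divisible by Z (lost terms).


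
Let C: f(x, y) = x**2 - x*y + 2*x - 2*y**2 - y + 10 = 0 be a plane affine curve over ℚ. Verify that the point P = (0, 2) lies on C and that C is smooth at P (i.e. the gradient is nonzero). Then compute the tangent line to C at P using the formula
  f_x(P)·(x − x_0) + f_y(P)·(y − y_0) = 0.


Tangent line at P: 18 - 9*y = 0.

Step 1: f(0, 2) = 0, so P lies on C.
Step 2: partial derivatives
  f_x(x, y) = 2*x - y + 2, f_y(x, y) = -x - 4*y - 1.
  f_x(P) = 0, f_y(P) = -9 (gradient nonzero, so P is smooth).
Step 3: tangent line at P: 0·(x − 0) + -9·(y − 2) = 0.
Expanding: 18 - 9*y = 0.


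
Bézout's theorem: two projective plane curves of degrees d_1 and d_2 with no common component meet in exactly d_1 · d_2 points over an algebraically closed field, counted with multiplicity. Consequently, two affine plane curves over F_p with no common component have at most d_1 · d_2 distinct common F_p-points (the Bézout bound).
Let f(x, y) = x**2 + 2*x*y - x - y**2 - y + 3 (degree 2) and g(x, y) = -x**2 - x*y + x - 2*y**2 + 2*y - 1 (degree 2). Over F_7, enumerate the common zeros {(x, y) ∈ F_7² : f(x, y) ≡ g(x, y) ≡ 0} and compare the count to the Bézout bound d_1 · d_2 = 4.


Common zeros: ∅; count = 0; Bézout bound = 4.

deg(f) = 2, deg(g) = 2, so Bézout bound = 4.
Scan x ∈ F_7. For each x, list the y ∈ F_7 with f(x, y) ≡ 0 and those with g(x, y) ≡ 0 (mod 7); the common zeros in that column are the intersection.
  x = 0: f ≡ 0 at y ∈ ∅; g ≡ 0 at y ∈ ∅; common: ∅.
  x = 1: f ≡ 0 at y ∈ ∅; g ≡ 0 at y ∈ {2}; common: ∅.
  x = 2: f ≡ 0 at y ∈ {1, 2}; g ≡ 0 at y ∈ {3, 4}; common: ∅.
  x = 3: f ≡ 0 at y ∈ ∅; g ≡ 0 at y ∈ {0, 3}; common: ∅.
  x = 4: f ≡ 0 at y ∈ {1, 6}; g ≡ 0 at y ∈ ∅; common: ∅.
  x = 5: f ≡ 0 at y ∈ ∅; g ≡ 0 at y ∈ {0, 2}; common: ∅.
  x = 6: f ≡ 0 at y ∈ {5, 6}; g ≡ 0 at y ∈ ∅; common: ∅.
Collecting: common zeros = ∅, so the count is 0.
Comparison with the Bézout bound: 0 ≤ 4 = deg(f)·deg(g), as expected for curves with no common component (the affine F_7-count falls short of the bound because intersections may lie at infinity, over extension fields, or carry multiplicity).


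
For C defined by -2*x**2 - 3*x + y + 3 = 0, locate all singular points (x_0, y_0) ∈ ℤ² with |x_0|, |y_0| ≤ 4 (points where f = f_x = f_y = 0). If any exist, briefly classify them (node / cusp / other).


No singular points in the scanned grid; C is smooth there.

Compute partial derivatives:
  f_x = -4*x - 3.
  f_y = 1.
f_y = 1 is a nonzero constant, so f_y never vanishes: no point (x, y) can satisfy f = f_x = f_y = 0. In particular no (x, y) ∈ {−4, ..., 4}² is singular; the curve is smooth.


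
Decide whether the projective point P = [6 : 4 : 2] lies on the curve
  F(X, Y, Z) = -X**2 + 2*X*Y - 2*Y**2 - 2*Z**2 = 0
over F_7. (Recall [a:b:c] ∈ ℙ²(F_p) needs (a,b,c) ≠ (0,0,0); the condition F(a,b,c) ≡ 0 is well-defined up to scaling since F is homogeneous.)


F(6,4,2) ≡ 0 (mod 7); P is on the curve.

Evaluate F(6, 4, 2) term-by-term (mod 7).
  -X**2 ↦ -1·36·1·1 = -36
  2*X*Y ↦ 2·6·4·1 = 48
  -2*Y**2 ↦ -2·1·16·1 = -32
  -2*Z**2 ↦ -2·1·1·4 = -8
Sum: F(6, 4, 2) = (-36) + (48) + (-32) + (-8) = -28.
Reducing mod 7: -28 ≡ 0 (mod 7).
Since F(a, b, c) ≡ 0 (mod 7), P lies on the curve.


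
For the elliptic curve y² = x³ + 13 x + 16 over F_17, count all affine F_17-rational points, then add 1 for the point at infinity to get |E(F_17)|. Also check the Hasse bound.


Affine points = {(0, 4), (0, 13), (1, 8), (1, 9), (2, 4), (2, 13), (4, 8), (4, 9), (5, 6), (5, 11), (6, 2), (6, 15), (7, 5), (7, 12), (12, 8), (12, 9), (13, 6), (13, 11), (14, 1), (14, 16), (15, 4), (15, 13), (16, 6), (16, 11)}; affine count = 24; |E(F_17)| = 25.

Discriminant check: Δ ∝ 4a³ + 27b² = 4·13³ + 27·16² = 4·2197 + 27·256 ≡ 9 (mod 17). Nonzero ⇒ E is nonsingular.
For each x ∈ F_17, compute rhs = x³ + 13·x + 16 mod 17, then count y ∈ F_17 with y² ≡ rhs.
  x = 0: rhs = 16, matching y values: 4, 13 (2 points).
  x = 1: rhs = 13, matching y values: 8, 9 (2 points).
  x = 2: rhs = 16, matching y values: 4, 13 (2 points).
  x = 3: rhs = 14, matching y values: none (0 points).
  x = 4: rhs = 13, matching y values: 8, 9 (2 points).
  x = 5: rhs = 2, matching y values: 6, 11 (2 points).
  x = 6: rhs = 4, matching y values: 2, 15 (2 points).
  x = 7: rhs = 8, matching y values: 5, 12 (2 points).
  x = 8: rhs = 3, matching y values: none (0 points).
  x = 9: rhs = 12, matching y values: none (0 points).
  x = 10: rhs = 7, matching y values: none (0 points).
  x = 11: rhs = 11, matching y values: none (0 points).
  x = 12: rhs = 13, matching y values: 8, 9 (2 points).
  x = 13: rhs = 2, matching y values: 6, 11 (2 points).
  x = 14: rhs = 1, matching y values: 1, 16 (2 points).
  x = 15: rhs = 16, matching y values: 4, 13 (2 points).
  x = 16: rhs = 2, matching y values: 6, 11 (2 points).
Total affine count: 24.
Full point count |E(F_17)| = 24 + 1 = 25.
Hasse bound: |25 − (17+1)| = |7| = 7 ≤ 2√17 ≈ 8.2462 ✓.


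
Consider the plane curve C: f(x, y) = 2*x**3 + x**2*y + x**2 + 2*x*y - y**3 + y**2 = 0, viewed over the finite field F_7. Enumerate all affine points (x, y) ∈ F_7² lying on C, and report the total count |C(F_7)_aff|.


Affine F_7-points: {(0, 0), (0, 1), (2, 1), (2, 6), (3, 0), (4, 1), (5, 5), (6, 2)}; count = 8.

For each of the 49 pairs (x, y) ∈ F_7², evaluate f(x, y) mod 7. Record the zeros.
  x = 0: [0↦0, 1↦0, 2↦3, 3↦3, 4↦1, 5↦5, 6↦2]  zeros at y ∈ {0, 1}
  x = 1: [0↦3, 1↦6, 2↦5, 3↦1, 4↦2, 5↦2, 6↦2]  zeros at y ∈ ∅
  x = 2: [0↦6, 1↦0, 2↦4, 3↦5, 4↦4, 5↦2, 6↦0]  zeros at y ∈ {1, 6}
  x = 3: [0↦0, 1↦1, 2↦5, 3↦6, 4↦5, 5↦3, 6↦1]  zeros at y ∈ {0}
  x = 4: [0↦4, 1↦0, 2↦6, 3↦2, 4↦3, 5↦3, 6↦3]  zeros at y ∈ {1}
  x = 5: [0↦2, 1↦2, 2↦5, 3↦5, 4↦3, 5↦0, 6↦4]  zeros at y ∈ {5}
  x = 6: [0↦6, 1↦5, 2↦0, 3↦6, 4↦3, 5↦6, 6↦2]  zeros at y ∈ {2}
Collecting zeros: affine points = {(0, 0), (0, 1), (2, 1), (2, 6), (3, 0), (4, 1), (5, 5), (6, 2)}.
Total count |C(F_7)_aff| = 8.


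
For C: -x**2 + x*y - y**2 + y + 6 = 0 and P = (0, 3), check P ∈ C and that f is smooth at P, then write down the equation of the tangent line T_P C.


Tangent line at P: 3*x - 5*y + 15 = 0.

Step 1: f(0, 3) = 0, so P lies on C.
Step 2: partial derivatives
  f_x(x, y) = -2*x + y, f_y(x, y) = x - 2*y + 1.
  f_x(P) = 3, f_y(P) = -5 (gradient nonzero, so P is smooth).
Step 3: tangent line at P: 3·(x − 0) + -5·(y − 3) = 0.
Expanding: 3*x - 5*y + 15 = 0.


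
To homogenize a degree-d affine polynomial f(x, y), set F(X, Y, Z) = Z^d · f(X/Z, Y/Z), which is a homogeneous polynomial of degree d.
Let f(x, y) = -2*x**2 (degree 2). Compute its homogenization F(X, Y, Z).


F(X, Y, Z) = -2*X**2

deg(f) = 2.
Substitute x = X/Z, y = Y/Z into f, then multiply by Z^2.
  monomial -2·x^2·y^0 ↦ -2·X^2·Y^0·Z^0.
Collecting: F(X, Y, Z) = -2*X**2.


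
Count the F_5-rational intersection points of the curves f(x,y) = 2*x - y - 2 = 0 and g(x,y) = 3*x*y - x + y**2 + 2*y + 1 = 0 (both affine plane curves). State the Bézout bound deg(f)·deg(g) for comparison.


Common zeros: {(1, 0)}; count = 1; Bézout bound = 2.

deg(f) = 1, deg(g) = 2, so Bézout bound = 2.
Scan x ∈ F_5. For each x, list the y ∈ F_5 with f(x, y) ≡ 0 and those with g(x, y) ≡ 0 (mod 5); the common zeros in that column are the intersection.
  x = 0: f ≡ 0 at y ∈ {3}; g ≡ 0 at y ∈ {4}; common: ∅.
  x = 1: f ≡ 0 at y ∈ {0}; g ≡ 0 at y ∈ {0}; common: {0}.
  x = 2: f ≡ 0 at y ∈ {2}; g ≡ 0 at y ∈ ∅; common: ∅.
  x = 3: f ≡ 0 at y ∈ {4}; g ≡ 0 at y ∈ {1, 3}; common: ∅.
  x = 4: f ≡ 0 at y ∈ {1}; g ≡ 0 at y ∈ ∅; common: ∅.
Collecting: common zeros = {(1, 0)}, so the count is 1.
Comparison with the Bézout bound: 1 ≤ 2 = deg(f)·deg(g), as expected for curves with no common component (the affine F_5-count falls short of the bound because intersections may lie at infinity, over extension fields, or carry multiplicity).


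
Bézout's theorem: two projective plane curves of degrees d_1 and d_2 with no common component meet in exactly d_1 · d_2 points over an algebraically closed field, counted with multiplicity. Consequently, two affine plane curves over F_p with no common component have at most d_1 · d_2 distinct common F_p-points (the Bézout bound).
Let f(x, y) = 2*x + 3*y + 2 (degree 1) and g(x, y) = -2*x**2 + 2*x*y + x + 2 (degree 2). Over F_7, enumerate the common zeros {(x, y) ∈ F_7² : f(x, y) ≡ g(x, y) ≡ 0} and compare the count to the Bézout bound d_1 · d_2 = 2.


Common zeros: ∅; count = 0; Bézout bound = 2.

deg(f) = 1, deg(g) = 2, so Bézout bound = 2.
Scan x ∈ F_7. For each x, list the y ∈ F_7 with f(x, y) ≡ 0 and those with g(x, y) ≡ 0 (mod 7); the common zeros in that column are the intersection.
  x = 0: f ≡ 0 at y ∈ {4}; g ≡ 0 at y ∈ ∅; common: ∅.
  x = 1: f ≡ 0 at y ∈ {1}; g ≡ 0 at y ∈ {3}; common: ∅.
  x = 2: f ≡ 0 at y ∈ {5}; g ≡ 0 at y ∈ {1}; common: ∅.
  x = 3: f ≡ 0 at y ∈ {2}; g ≡ 0 at y ∈ {1}; common: ∅.
  x = 4: f ≡ 0 at y ∈ {6}; g ≡ 0 at y ∈ {5}; common: ∅.
  x = 5: f ≡ 0 at y ∈ {3}; g ≡ 0 at y ∈ {5}; common: ∅.
  x = 6: f ≡ 0 at y ∈ {0}; g ≡ 0 at y ∈ {3}; common: ∅.
Collecting: common zeros = ∅, so the count is 0.
Comparison with the Bézout bound: 0 ≤ 2 = deg(f)·deg(g), as expected for curves with no common component (the affine F_7-count falls short of the bound because intersections may lie at infinity, over extension fields, or carry multiplicity).


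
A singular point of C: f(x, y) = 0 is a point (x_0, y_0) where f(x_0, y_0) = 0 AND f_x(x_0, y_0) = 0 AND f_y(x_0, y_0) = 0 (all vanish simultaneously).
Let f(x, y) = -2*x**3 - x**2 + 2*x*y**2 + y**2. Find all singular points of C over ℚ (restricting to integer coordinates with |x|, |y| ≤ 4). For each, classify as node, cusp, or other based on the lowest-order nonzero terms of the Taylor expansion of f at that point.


Singular points: {(0, 0)}; classification: node.

Compute partial derivatives:
  f_x = -6*x**2 - 2*x + 2*y**2.
  f_y = 4*x*y + 2*y.
Scan x_0 ∈ {−4, ..., 4}. For each x_0, f_y(x_0, y) is a polynomial in y; find its integer roots y ∈ {−4, ..., 4}, then test f_x and f at those candidates.
  x = -4: f_y(-4, y) = -14*y; vanishes at y ∈ {0}. (-4, 0): f_x = -88 ≠ 0.
  x = -3: f_y(-3, y) = -10*y; vanishes at y ∈ {0}. (-3, 0): f_x = -48 ≠ 0.
  x = -2: f_y(-2, y) = -6*y; vanishes at y ∈ {0}. (-2, 0): f_x = -20 ≠ 0.
  x = -1: f_y(-1, y) = -2*y; vanishes at y ∈ {0}. (-1, 0): f_x = -4 ≠ 0.
  x = 0: f_y(0, y) = 2*y; vanishes at y ∈ {0}. (0, 0): f_x = 0, f = 0 — SINGULAR.
  x = 1: f_y(1, y) = 6*y; vanishes at y ∈ {0}. (1, 0): f_x = -8 ≠ 0.
  x = 2: f_y(2, y) = 10*y; vanishes at y ∈ {0}. (2, 0): f_x = -28 ≠ 0.
  x = 3: f_y(3, y) = 14*y; vanishes at y ∈ {0}. (3, 0): f_x = -60 ≠ 0.
  x = 4: f_y(4, y) = 18*y; vanishes at y ∈ {0}. (4, 0): f_x = -104 ≠ 0.
Only singular point on the grid: (0, 0).
Classify: substitute x = 0 + u, y = 0 + v and expand: f = -2*u**3 - u**2 + 2*u*v**2 + v**2.
No constant or linear terms (consistent with a singular point). Quadratic part: -u**2 + v**2. Cubic part: -2*u**3 + 2*u*v**2.
The quadratic part v**2 - u**2 = (v − u)(v + u) splits into two distinct linear factors, so there are two distinct tangent lines y − 0 = ±(x − 0) — this is a node (ordinary double point).
Classification: node.


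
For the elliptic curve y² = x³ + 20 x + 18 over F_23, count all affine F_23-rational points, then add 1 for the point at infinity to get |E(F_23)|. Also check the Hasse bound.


Affine points = {(0, 8), (0, 15), (1, 4), (1, 19), (3, 6), (3, 17), (4, 1), (4, 22), (5, 6), (5, 17), (6, 3), (6, 20), (7, 8), (7, 15), (8, 0), (12, 10), (12, 13), (14, 11), (14, 12), (15, 6), (15, 17), (16, 8), (16, 15), (17, 2), (17, 21), (18, 0), (19, 9), (19, 14), (20, 0), (21, 4), (21, 19)}; affine count = 31; |E(F_23)| = 32.

Discriminant check: Δ ∝ 4a³ + 27b² = 4·20³ + 27·18² = 4·8000 + 27·324 ≡ 15 (mod 23). Nonzero ⇒ E is nonsingular.
For each x ∈ F_23, compute rhs = x³ + 20·x + 18 mod 23, then count y ∈ F_23 with y² ≡ rhs.
  x = 0: rhs = 18, matching y values: 8, 15 (2 points).
  x = 1: rhs = 16, matching y values: 4, 19 (2 points).
  x = 2: rhs = 20, matching y values: none (0 points).
  x = 3: rhs = 13, matching y values: 6, 17 (2 points).
  x = 4: rhs = 1, matching y values: 1, 22 (2 points).
  x = 5: rhs = 13, matching y values: 6, 17 (2 points).
  x = 6: rhs = 9, matching y values: 3, 20 (2 points).
  x = 7: rhs = 18, matching y values: 8, 15 (2 points).
  x = 8: rhs = 0, matching y values: 0 (1 points).
  x = 9: rhs = 7, matching y values: none (0 points).
  x = 10: rhs = 22, matching y values: none (0 points).
  x = 11: rhs = 5, matching y values: none (0 points).
  x = 12: rhs = 8, matching y values: 10, 13 (2 points).
  x = 13: rhs = 14, matching y values: none (0 points).
  x = 14: rhs = 6, matching y values: 11, 12 (2 points).
  x = 15: rhs = 13, matching y values: 6, 17 (2 points).
  x = 16: rhs = 18, matching y values: 8, 15 (2 points).
  x = 17: rhs = 4, matching y values: 2, 21 (2 points).
  x = 18: rhs = 0, matching y values: 0 (1 points).
  x = 19: rhs = 12, matching y values: 9, 14 (2 points).
  x = 20: rhs = 0, matching y values: 0 (1 points).
  x = 21: rhs = 16, matching y values: 4, 19 (2 points).
  x = 22: rhs = 20, matching y values: none (0 points).
Total affine count: 31.
Full point count |E(F_23)| = 31 + 1 = 32.
Hasse bound: |32 − (23+1)| = |8| = 8 ≤ 2√23 ≈ 9.5917 ✓.


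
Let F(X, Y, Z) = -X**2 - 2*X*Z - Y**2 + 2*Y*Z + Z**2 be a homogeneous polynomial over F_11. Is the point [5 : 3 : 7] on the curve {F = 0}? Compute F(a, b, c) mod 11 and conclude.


F(5,3,7) ≡ 9 (mod 11); P is NOT on the curve.

Evaluate F(5, 3, 7) term-by-term (mod 11).
  -X**2 ↦ -1·25·1·1 = -25
  -2*X*Z ↦ -2·5·1·7 = -70
  -Y**2 ↦ -1·1·9·1 = -9
  2*Y*Z ↦ 2·1·3·7 = 42
  Z**2 ↦ 1·1·1·49 = 49
Sum: F(5, 3, 7) = (-25) + (-70) + (-9) + (42) + (49) = -13.
Reducing mod 11: -13 ≡ 9 (mod 11).
Since F(a, b, c) ≡ 9 ≠ 0 (mod 11), P does NOT lie on the curve.


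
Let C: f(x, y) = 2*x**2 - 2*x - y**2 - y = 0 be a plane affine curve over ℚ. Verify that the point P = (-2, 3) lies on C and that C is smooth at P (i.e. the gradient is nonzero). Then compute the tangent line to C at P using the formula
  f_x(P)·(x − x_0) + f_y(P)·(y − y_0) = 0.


Tangent line at P: -10*x - 7*y + 1 = 0.

Step 1: f(-2, 3) = 0, so P lies on C.
Step 2: partial derivatives
  f_x(x, y) = 4*x - 2, f_y(x, y) = -2*y - 1.
  f_x(P) = -10, f_y(P) = -7 (gradient nonzero, so P is smooth).
Step 3: tangent line at P: -10·(x − -2) + -7·(y − 3) = 0.
Expanding: -10*x - 7*y + 1 = 0.


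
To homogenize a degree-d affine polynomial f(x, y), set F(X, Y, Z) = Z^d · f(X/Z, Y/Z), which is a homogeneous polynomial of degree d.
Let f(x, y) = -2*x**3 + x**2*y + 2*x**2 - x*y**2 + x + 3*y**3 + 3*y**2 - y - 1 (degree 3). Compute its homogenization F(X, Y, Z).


F(X, Y, Z) = -2*X**3 + X**2*Y + 2*X**2*Z - X*Y**2 + X*Z**2 + 3*Y**3 + 3*Y**2*Z - Y*Z**2 - Z**3

deg(f) = 3.
Substitute x = X/Z, y = Y/Z into f, then multiply by Z^3.
  monomial -2·x^3·y^0 ↦ -2·X^3·Y^0·Z^0.
  monomial 1·x^2·y^1 ↦ 1·X^2·Y^1·Z^0.
  monomial 2·x^2·y^0 ↦ 2·X^2·Y^0·Z^1.
  monomial -1·x^1·y^2 ↦ -1·X^1·Y^2·Z^0.
  monomial 1·x^1·y^0 ↦ 1·X^1·Y^0·Z^2.
  monomial 3·x^0·y^3 ↦ 3·X^0·Y^3·Z^0.
  monomial 3·x^0·y^2 ↦ 3·X^0·Y^2·Z^1.
  monomial -1·x^0·y^1 ↦ -1·X^0·Y^1·Z^2.
  monomial -1·x^0·y^0 ↦ -1·X^0·Y^0·Z^3.
Collecting: F(X, Y, Z) = -2*X**3 + X**2*Y + 2*X**2*Z - X*Y**2 + X*Z**2 + 3*Y**3 + 3*Y**2*Z - Y*Z**2 - Z**3.
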